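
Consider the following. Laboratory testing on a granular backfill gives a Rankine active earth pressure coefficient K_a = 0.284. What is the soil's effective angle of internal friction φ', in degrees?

K_a = tan²(45° − φ/2) ⇒ 45° − φ/2 = arctan(√0.284) = 28.05°.
φ = 2(45° − 28.05°) = 33.89°.

33.9°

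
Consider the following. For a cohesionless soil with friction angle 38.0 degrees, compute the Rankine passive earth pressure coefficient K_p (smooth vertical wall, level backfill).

K_p = (1 + sin φ)/(1 − sin φ) = tan²(45° + 38.0°/2) = 4.204.

4.20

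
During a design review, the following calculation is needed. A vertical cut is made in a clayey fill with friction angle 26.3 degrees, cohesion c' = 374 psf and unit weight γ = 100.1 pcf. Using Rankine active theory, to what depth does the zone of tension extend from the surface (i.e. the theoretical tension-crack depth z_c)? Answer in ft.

K_a = tan²(45° − 26.3°/2) = 0.3859; √K_a = 0.6212.
The active pressure is zero where K_a γ z = 2c√K_a, so z_c = 2c/(γ√K_a) = 2×374/(100.1×0.6212) = 12.03 ft.

12.0 ft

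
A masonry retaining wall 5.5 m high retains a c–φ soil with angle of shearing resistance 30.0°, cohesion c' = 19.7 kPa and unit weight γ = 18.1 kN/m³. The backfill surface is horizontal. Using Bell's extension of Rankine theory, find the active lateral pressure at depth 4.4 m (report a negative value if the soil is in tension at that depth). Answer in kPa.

K_a = (1 − sin φ)/(1 + sin φ) = 0.3333.
σ_a = K_a γ z − 2c√K_a = 0.3333×18.1×4.4 − 2×19.7×0.5774 = 3.799 kPa.

3.80 kPa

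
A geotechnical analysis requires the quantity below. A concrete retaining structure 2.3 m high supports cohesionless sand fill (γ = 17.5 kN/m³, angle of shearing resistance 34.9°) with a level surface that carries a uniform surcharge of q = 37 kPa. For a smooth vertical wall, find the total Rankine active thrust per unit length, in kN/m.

K_a = tan²(45° − φ/2) = 0.2721.
Soil triangle: ½ K_a γ H² = 0.5×0.2721×17.5×2.3² = 12.60 kN/m.
Surcharge rectangle: K_a q H = 0.2721×37×2.3 = 23.16 kN/m.
Total = 12.60 + 23.16 = 35.76 kN/m.

35.8 kN/m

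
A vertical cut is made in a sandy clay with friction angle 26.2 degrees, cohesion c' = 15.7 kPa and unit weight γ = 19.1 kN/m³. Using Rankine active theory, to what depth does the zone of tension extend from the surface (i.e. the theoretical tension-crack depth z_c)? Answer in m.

K_a = tan²(45° − 26.2°/2) = 0.3874; √K_a = 0.6224.
The active pressure is zero where K_a γ z = 2c√K_a, so z_c = 2c/(γ√K_a) = 2×15.7/(19.1×0.6224) = 2.641 m.

2.64 m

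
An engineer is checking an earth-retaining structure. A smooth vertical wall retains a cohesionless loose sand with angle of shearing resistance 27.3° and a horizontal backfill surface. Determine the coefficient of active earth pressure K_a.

0.371

K_a = (1 − sin φ)/(1 + sin φ) = (1 − sin 27.3°)/(1 + sin 27.3°) = 0.3711.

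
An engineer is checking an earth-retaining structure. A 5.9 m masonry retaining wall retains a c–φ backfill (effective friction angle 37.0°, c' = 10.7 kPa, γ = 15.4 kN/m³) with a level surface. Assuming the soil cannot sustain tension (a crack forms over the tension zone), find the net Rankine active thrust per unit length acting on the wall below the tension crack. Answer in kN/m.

18.5 kN/m

K_a = 0.2486; √K_a = 0.4986.
Tension-crack depth z_c = 2c/(γ√K_a) = 2×10.7/(15.4×0.4986) = 2.787 m.
σ_a at base = K_a γ H − 2c√K_a = 0.2486×15.4×5.9 − 2×10.7×0.4986 = 11.92 kPa.
P_a = ½ × 11.92 × (H − z_c) = 0.5×11.92×3.113 = 18.55 kN/m.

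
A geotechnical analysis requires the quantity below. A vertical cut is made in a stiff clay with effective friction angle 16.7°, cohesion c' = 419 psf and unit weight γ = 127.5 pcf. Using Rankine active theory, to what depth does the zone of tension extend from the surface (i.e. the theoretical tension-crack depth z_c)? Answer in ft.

8.83 ft

K_a = tan²(45° − 16.7°/2) = 0.5536; √K_a = 0.7440.
The active pressure is zero where K_a γ z = 2c√K_a, so z_c = 2c/(γ√K_a) = 2×419/(127.5×0.7440) = 8.834 ft.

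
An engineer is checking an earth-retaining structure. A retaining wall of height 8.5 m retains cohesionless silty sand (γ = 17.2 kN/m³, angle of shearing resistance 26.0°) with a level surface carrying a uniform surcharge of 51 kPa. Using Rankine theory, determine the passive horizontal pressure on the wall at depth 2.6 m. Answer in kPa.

245 kPa

K_p = (1 + sin φ)/(1 − sin φ) = 2.561.
σ_v = γz + q = 17.2 × 2.6 + 51 = 95.72 kPa.
σ_h = K_p σ_v = 2.561 × 95.72 = 245.1 kPa.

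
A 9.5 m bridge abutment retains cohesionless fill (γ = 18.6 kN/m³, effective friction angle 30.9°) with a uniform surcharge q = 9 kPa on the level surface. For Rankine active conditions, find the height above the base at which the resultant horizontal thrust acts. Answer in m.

K_a = 0.3214.
Triangular part P₁ = ½K_aγH² = 269.8 at H/3 = 3.167 m; rectangular part P₂ = K_a q H = 27.48 at H/2 = 4.750 m.
ȳ = (P₁·3.167 + P₂·4.750)/(P₁+P₂) = 3.313 m.

3.31 m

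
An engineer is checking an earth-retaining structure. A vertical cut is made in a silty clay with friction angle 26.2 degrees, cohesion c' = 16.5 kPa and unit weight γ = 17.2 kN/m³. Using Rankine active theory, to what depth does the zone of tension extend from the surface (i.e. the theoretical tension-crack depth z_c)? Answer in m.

K_a = tan²(45° − 26.2°/2) = 0.3874; √K_a = 0.6224.
The active pressure is zero where K_a γ z = 2c√K_a, so z_c = 2c/(γ√K_a) = 2×16.5/(17.2×0.6224) = 3.082 m.

3.08 m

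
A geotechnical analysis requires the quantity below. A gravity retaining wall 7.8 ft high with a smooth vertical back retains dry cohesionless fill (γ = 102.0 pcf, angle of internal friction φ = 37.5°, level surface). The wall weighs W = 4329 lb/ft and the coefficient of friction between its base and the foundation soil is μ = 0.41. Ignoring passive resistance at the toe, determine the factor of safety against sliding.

K_a = tan²(45° − 37.5°/2) = 0.2432.
P_a = ½K_aγH² = 0.5×0.2432×102.0×7.8² = 754.6 lb/ft, acting at H/3 = 2.600 ft above the base.
FS_sliding = μW / P_a = 0.41×4329 / 754.6 = 2.352.

2.35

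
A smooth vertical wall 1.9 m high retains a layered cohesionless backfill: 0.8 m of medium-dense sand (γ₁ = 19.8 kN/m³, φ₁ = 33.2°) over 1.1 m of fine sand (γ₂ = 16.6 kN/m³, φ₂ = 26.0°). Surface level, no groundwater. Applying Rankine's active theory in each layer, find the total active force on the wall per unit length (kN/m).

12.6 kN/m

K_a1 = tan²(45°−33.2°/2) = 0.2924; K_a2 = tan²(45°−26.0°/2) = 0.3905.
Layer 1: σ at base = K_a1 γ₁ h₁ = 4.631 kPa; P₁ = ½×4.631×0.8 = 1.852.
Layer 2: σ_v at top = γ₁h₁ = 15.84; σ_h top = K_a2×15.84 = 6.185; σ_h base = K_a2×(15.84+16.6×1.1) = 13.31.
P₂ = ½(6.185+13.31)×1.1 = 10.72. Total P_a = 1.852+10.72 = 12.58 kN/m.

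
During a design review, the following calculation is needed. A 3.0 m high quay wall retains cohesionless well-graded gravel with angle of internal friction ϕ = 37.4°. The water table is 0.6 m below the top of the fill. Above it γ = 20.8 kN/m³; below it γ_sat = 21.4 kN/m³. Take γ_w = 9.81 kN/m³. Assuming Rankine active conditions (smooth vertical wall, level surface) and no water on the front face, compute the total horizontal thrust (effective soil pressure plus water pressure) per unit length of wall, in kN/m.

44.6 kN/m

K_a = tan²(45° − φ/2) = 0.2443.
γ' = 21.4 − 9.81 = 11.59 kN/m³. Depth below WT = 2.4 m.
σ'_h at WT = K_a γ d_w = 3.048 kPa; at base = 3.048 + K_a γ' × 2.4 = 9.843 kPa.
P₁ (0–0.6 m) = ½×3.048×0.6 = 0.9145. P₂ (0.6–3.0 m) = ½(3.048+9.843)×2.4 = 15.47.
P_w = ½ γ_w h₂² = 0.5×9.81×2.4² = 28.25. Total = 0.9145+15.47+28.25 = 44.64 kN/m.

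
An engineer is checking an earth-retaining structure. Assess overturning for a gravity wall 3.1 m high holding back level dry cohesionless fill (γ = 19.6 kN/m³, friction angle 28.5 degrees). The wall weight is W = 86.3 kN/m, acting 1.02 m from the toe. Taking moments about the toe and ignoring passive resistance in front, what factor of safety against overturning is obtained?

2.56

K_a = tan²(45° − 28.5°/2) = 0.3540.
P_a = ½K_aγH² = 0.5×0.3540×19.6×3.1² = 33.33 kN/m, acting at H/3 = 1.033 m above the base.
Overturning moment M_o = P_a × H/3 = 33.33 × 1.033 = 34.45.
Resisting moment M_r = W × 1.02 = 86.3 × 1.02 = 88.03.
FS_overturning = M_r/M_o = 88.03/34.45 = 2.556.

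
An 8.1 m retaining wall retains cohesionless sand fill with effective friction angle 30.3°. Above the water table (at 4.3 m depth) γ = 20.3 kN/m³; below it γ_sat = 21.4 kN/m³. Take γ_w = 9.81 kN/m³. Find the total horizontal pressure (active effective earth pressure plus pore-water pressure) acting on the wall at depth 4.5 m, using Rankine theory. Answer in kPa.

31.5 kPa

K_a = (1 − sin φ)/(1 + sin φ) = 0.3293.
γ' = 21.4 − 9.81 = 11.59 kN/m³.
Effective vertical stress at 4.5 m: σ'_v = 20.3×4.3 + 11.59×0.200 = 89.61 kPa.
σ'_h = K_a σ'_v = 0.3293 × 89.61 = 29.51 kPa; u = γ_w × 0.200 = 1.962 kPa.
Total σ_h = 29.51 + 1.962 = 31.47 kPa.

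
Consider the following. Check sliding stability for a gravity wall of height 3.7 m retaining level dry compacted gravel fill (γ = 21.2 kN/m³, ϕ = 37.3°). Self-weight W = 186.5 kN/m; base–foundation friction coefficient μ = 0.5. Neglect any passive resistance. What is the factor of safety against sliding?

K_a = tan²(45° − 37.3°/2) = 0.2453.
P_a = ½K_aγH² = 0.5×0.2453×21.2×3.7² = 35.60 kN/m, acting at H/3 = 1.233 m above the base.
FS_sliding = μW / P_a = 0.5×186.5 / 35.60 = 2.619.

2.62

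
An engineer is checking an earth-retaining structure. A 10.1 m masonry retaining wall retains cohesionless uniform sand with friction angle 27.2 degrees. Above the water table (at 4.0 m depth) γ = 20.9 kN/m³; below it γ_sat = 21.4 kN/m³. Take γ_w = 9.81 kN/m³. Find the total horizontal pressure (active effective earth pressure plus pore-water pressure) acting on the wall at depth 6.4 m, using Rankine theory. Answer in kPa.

K_a = (1 − sin φ)/(1 + sin φ) = 0.3726.
γ' = 21.4 − 9.81 = 11.59 kN/m³.
Effective vertical stress at 6.4 m: σ'_v = 20.9×4.0 + 11.59×2.40 = 111.4 kPa.
σ'_h = K_a σ'_v = 0.3726 × 111.4 = 41.51 kPa; u = γ_w × 2.40 = 23.54 kPa.
Total σ_h = 41.51 + 23.54 = 65.06 kPa.

65.1 kPa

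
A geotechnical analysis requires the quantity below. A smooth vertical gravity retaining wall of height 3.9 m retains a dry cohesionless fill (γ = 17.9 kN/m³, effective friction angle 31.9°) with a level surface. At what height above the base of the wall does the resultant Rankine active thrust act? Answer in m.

1.30 m

K_a = 0.3085.
The pressure distribution is triangular, so the resultant acts at H/3 above the base = 3.9/3 = 1.300 m.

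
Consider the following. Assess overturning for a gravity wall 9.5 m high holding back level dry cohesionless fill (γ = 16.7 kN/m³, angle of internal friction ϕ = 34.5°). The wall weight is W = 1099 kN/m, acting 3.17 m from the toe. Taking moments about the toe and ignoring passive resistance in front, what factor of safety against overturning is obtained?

5.27

K_a = tan²(45° − 34.5°/2) = 0.2768.
P_a = ½K_aγH² = 0.5×0.2768×16.7×9.5² = 208.6 kN/m, acting at H/3 = 3.167 m above the base.
Overturning moment M_o = P_a × H/3 = 208.6 × 3.167 = 660.6.
Resisting moment M_r = W × 3.17 = 1099 × 3.17 = 3484.
FS_overturning = M_r/M_o = 3484/660.6 = 5.274.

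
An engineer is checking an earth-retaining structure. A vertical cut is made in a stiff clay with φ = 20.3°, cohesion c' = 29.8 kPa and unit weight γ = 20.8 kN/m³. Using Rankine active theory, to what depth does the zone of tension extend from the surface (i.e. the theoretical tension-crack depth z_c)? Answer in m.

4.12 m

K_a = tan²(45° − 20.3°/2) = 0.4849; √K_a = 0.6963.
The active pressure is zero where K_a γ z = 2c√K_a, so z_c = 2c/(γ√K_a) = 2×29.8/(20.8×0.6963) = 4.115 m.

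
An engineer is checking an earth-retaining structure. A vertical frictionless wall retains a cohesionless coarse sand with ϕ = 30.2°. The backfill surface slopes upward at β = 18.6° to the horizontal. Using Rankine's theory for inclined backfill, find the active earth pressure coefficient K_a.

0.396

K_a = cos β · (cos β − √(cos²β − cos²φ)) / (cos β + √(cos²β − cos²φ)).
cos β = 0.9478, cos φ = 0.8643, √(cos²β − cos²φ) = 0.3890.
K_a = 0.9478 × (0.9478 − 0.3890)/(0.9478 + 0.3890) = 0.3962.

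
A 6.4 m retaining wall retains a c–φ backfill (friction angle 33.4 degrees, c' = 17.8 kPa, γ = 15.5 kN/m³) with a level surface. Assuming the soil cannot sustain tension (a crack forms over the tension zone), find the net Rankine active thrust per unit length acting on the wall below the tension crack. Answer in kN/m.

K_a = 0.2899; √K_a = 0.5384.
Tension-crack depth z_c = 2c/(γ√K_a) = 2×17.8/(15.5×0.5384) = 4.266 m.
σ_a at base = K_a γ H − 2c√K_a = 0.2899×15.5×6.4 − 2×17.8×0.5384 = 9.592 kPa.
P_a = ½ × 9.592 × (H − z_c) = 0.5×9.592×2.134 = 10.24 kN/m.

10.2 kN/m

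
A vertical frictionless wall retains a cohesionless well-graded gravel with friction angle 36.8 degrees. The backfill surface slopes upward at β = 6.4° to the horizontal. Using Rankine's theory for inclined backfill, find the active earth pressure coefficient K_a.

0.254

K_a = cos β · (cos β − √(cos²β − cos²φ)) / (cos β + √(cos²β − cos²φ)).
cos β = 0.9938, cos φ = 0.8007, √(cos²β − cos²φ) = 0.5886.
K_a = 0.9938 × (0.9938 − 0.5886)/(0.9938 + 0.5886) = 0.2545.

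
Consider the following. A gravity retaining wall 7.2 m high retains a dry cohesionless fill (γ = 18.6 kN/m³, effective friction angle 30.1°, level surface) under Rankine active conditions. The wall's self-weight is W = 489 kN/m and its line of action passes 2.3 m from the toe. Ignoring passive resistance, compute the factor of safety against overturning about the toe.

K_a = tan²(45° − 30.1°/2) = 0.3320.
P_a = ½K_aγH² = 0.5×0.3320×18.6×7.2² = 160.1 kN/m, acting at H/3 = 2.400 m above the base.
Overturning moment M_o = P_a × H/3 = 160.1 × 2.400 = 384.1.
Resisting moment M_r = W × 2.3 = 489 × 2.3 = 1125.
FS_overturning = M_r/M_o = 1125/384.1 = 2.928.

2.93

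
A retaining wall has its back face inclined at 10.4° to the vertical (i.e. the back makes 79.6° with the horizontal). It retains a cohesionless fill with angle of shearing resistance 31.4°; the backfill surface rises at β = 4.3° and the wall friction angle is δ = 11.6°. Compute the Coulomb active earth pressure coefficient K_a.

0.389

K_a = sin²(α+φ) / [sin²α · sin(α−δ) · (1 + √{sin(φ+δ)sin(φ−β) / (sin(α−δ)sin(α+β))})²].
With α = 79.6°, φ = 31.4°, δ = 11.6°, β = 4.3°: K_a = 0.3890.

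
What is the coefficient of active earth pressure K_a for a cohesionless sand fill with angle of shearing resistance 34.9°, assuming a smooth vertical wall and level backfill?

0.272

K_a = tan²(45° − φ/2) = tan²(27.55°) = 0.2721.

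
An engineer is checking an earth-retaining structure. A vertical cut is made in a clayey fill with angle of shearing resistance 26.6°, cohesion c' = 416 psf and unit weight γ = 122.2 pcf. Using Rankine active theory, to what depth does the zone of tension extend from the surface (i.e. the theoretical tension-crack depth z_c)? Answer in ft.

11.0 ft

K_a = tan²(45° − 26.6°/2) = 0.3814; √K_a = 0.6176.
The active pressure is zero where K_a γ z = 2c√K_a, so z_c = 2c/(γ√K_a) = 2×416/(122.2×0.6176) = 11.02 ft.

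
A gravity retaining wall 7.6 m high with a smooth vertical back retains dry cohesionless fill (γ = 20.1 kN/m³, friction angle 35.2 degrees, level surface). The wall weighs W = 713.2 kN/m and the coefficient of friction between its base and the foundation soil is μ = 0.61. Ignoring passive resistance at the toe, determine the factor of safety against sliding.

2.79

K_a = tan²(45° − 35.2°/2) = 0.2687.
P_a = ½K_aγH² = 0.5×0.2687×20.1×7.6² = 156.0 kN/m, acting at H/3 = 2.533 m above the base.
FS_sliding = μW / P_a = 0.61×713.2 / 156.0 = 2.789.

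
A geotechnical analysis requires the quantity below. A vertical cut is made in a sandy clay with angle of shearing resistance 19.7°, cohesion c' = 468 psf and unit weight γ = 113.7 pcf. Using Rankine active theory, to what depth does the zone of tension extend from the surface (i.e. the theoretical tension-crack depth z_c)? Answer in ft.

K_a = tan²(45° − 19.7°/2) = 0.4958; √K_a = 0.7041.
The active pressure is zero where K_a γ z = 2c√K_a, so z_c = 2c/(γ√K_a) = 2×468/(113.7×0.7041) = 11.69 ft.

11.7 ft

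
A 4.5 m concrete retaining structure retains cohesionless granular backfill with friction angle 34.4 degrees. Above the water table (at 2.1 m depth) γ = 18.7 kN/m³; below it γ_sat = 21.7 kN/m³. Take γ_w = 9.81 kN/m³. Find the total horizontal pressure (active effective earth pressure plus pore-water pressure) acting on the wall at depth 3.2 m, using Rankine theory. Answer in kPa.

K_a = (1 − sin φ)/(1 + sin φ) = 0.2780.
γ' = 21.7 − 9.81 = 11.89 kN/m³.
Effective vertical stress at 3.2 m: σ'_v = 18.7×2.1 + 11.89×1.10 = 52.35 kPa.
σ'_h = K_a σ'_v = 0.2780 × 52.35 = 14.55 kPa; u = γ_w × 1.10 = 10.79 kPa.
Total σ_h = 14.55 + 10.79 = 25.34 kPa.

25.3 kPa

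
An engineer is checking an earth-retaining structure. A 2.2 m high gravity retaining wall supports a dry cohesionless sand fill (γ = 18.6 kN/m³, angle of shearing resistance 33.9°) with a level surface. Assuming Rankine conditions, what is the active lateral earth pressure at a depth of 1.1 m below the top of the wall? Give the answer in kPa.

K_a = (1 − sin φ)/(1 + sin φ) = 0.2839.
σ_h = K_a γ z = 0.2839 × 18.6 × 1.1 = 5.809 kPa.

5.81 kPa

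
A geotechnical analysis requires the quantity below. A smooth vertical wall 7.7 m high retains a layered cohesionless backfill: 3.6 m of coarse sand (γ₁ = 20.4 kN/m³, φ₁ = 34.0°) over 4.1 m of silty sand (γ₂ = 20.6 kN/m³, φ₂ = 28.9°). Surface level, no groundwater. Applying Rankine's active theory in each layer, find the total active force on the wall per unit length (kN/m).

203 kN/m

K_a1 = tan²(45°−34.0°/2) = 0.2827; K_a2 = tan²(45°−28.9°/2) = 0.3484.
Layer 1: σ at base = K_a1 γ₁ h₁ = 20.76 kPa; P₁ = ½×20.76×3.6 = 37.37.
Layer 2: σ_v at top = γ₁h₁ = 73.44; σ_h top = K_a2×73.44 = 25.58; σ_h base = K_a2×(73.44+20.6×4.1) = 55.01.
P₂ = ½(25.58+55.01)×4.1 = 165.2. Total P_a = 37.37+165.2 = 202.6 kN/m.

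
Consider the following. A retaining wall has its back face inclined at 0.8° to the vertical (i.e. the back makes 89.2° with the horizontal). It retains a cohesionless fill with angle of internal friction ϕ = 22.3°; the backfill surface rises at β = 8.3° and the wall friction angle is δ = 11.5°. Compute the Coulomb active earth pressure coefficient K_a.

0.470

K_a = sin²(α+φ) / [sin²α · sin(α−δ) · (1 + √{sin(φ+δ)sin(φ−β) / (sin(α−δ)sin(α+β))})²].
With α = 89.2°, φ = 22.3°, δ = 11.5°, β = 8.3°: K_a = 0.4703.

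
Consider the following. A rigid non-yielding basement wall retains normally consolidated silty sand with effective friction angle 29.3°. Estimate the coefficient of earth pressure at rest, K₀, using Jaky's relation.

0.511

K₀ = 1 − sin φ' = 1 − sin 29.3° = 0.5106.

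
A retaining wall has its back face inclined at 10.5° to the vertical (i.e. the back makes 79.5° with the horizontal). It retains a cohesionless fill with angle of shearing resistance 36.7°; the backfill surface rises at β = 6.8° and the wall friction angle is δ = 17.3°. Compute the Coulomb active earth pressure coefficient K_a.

0.335

K_a = sin²(α+φ) / [sin²α · sin(α−δ) · (1 + √{sin(φ+δ)sin(φ−β) / (sin(α−δ)sin(α+β))})²].
With α = 79.5°, φ = 36.7°, δ = 17.3°, β = 6.8°: K_a = 0.3352.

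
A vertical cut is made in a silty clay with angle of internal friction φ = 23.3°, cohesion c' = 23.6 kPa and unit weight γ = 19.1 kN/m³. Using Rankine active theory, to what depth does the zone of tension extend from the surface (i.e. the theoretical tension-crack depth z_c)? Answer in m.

3.75 m

K_a = tan²(45° − 23.3°/2) = 0.4331; √K_a = 0.6581.
The active pressure is zero where K_a γ z = 2c√K_a, so z_c = 2c/(γ√K_a) = 2×23.6/(19.1×0.6581) = 3.755 m.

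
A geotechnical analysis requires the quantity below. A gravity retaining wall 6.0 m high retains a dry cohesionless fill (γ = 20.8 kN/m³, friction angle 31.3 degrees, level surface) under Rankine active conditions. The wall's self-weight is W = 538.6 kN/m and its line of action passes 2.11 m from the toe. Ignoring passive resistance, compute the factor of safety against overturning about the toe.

K_a = tan²(45° − 31.3°/2) = 0.3162.
P_a = ½K_aγH² = 0.5×0.3162×20.8×6.0² = 118.4 kN/m, acting at H/3 = 2.000 m above the base.
Overturning moment M_o = P_a × H/3 = 118.4 × 2.000 = 236.8.
Resisting moment M_r = W × 2.11 = 538.6 × 2.11 = 1136.
FS_overturning = M_r/M_o = 1136/236.8 = 4.800.

4.80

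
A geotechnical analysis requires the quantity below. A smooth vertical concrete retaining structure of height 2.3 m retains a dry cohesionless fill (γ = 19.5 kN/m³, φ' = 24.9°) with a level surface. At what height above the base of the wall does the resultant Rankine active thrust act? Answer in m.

K_a = 0.4074.
The pressure distribution is triangular, so the resultant acts at H/3 above the base = 2.3/3 = 0.7667 m.

0.767 m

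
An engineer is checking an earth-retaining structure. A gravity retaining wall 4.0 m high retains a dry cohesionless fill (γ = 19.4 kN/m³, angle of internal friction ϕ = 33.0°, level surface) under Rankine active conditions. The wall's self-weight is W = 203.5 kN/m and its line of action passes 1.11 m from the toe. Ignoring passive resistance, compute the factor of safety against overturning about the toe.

K_a = tan²(45° − 33.0°/2) = 0.2948.
P_a = ½K_aγH² = 0.5×0.2948×19.4×4.0² = 45.75 kN/m, acting at H/3 = 1.333 m above the base.
Overturning moment M_o = P_a × H/3 = 45.75 × 1.333 = 61.00.
Resisting moment M_r = W × 1.11 = 203.5 × 1.11 = 225.9.
FS_overturning = M_r/M_o = 225.9/61.00 = 3.703.

3.70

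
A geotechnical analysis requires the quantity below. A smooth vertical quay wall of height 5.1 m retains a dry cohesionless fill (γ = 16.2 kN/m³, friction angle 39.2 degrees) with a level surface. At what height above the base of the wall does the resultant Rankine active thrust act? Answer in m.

K_a = 0.2255.
The pressure distribution is triangular, so the resultant acts at H/3 above the base = 5.1/3 = 1.700 m.

1.70 m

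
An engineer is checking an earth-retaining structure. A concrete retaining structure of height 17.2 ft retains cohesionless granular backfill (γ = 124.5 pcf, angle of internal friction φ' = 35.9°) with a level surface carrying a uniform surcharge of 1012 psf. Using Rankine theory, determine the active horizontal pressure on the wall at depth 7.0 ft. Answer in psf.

491 psf

K_a = (1 − sin φ)/(1 + sin φ) = 0.2607.
σ_v = γz + q = 124.5 × 7.0 + 1012 = 1884 psf.
σ_h = K_a σ_v = 0.2607 × 1884 = 491.1 psf.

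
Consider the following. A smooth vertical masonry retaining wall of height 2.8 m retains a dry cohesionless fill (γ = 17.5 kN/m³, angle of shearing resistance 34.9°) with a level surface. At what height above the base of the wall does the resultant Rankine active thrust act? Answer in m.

K_a = 0.2721.
The pressure distribution is triangular, so the resultant acts at H/3 above the base = 2.8/3 = 0.9333 m.

0.933 m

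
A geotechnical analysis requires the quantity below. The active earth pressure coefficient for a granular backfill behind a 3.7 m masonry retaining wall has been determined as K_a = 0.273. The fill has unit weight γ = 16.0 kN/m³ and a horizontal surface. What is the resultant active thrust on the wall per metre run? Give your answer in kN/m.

29.9 kN/m

P = ½ K_a γ H² = 0.5 × 0.273 × 16.0 × 3.7² = 29.90 kN/m.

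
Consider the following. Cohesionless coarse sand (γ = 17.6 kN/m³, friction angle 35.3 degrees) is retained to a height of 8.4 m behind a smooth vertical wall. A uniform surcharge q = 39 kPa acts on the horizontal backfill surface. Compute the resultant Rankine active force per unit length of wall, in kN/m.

K_a = tan²(45° − φ/2) = 0.2675.
Soil triangle: ½ K_a γ H² = 0.5×0.2675×17.6×8.4² = 166.1 kN/m.
Surcharge rectangle: K_a q H = 0.2675×39×8.4 = 87.65 kN/m.
Total = 166.1 + 87.65 = 253.8 kN/m.

254 kN/m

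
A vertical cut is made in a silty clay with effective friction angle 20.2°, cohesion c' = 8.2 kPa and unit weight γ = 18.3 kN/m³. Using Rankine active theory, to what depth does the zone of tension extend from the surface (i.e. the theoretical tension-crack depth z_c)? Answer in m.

K_a = tan²(45° − 20.2°/2) = 0.4867; √K_a = 0.6976.
The active pressure is zero where K_a γ z = 2c√K_a, so z_c = 2c/(γ√K_a) = 2×8.2/(18.3×0.6976) = 1.285 m.

1.28 m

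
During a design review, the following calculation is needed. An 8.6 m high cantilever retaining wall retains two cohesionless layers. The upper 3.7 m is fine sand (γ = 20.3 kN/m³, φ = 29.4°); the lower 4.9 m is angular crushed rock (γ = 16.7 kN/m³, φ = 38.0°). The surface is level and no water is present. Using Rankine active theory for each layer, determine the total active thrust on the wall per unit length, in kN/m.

183 kN/m

K_a1 = tan²(45°−29.4°/2) = 0.3415; K_a2 = tan²(45°−38.0°/2) = 0.2379.
Layer 1: σ at base = K_a1 γ₁ h₁ = 25.65 kPa; P₁ = ½×25.65×3.7 = 47.45.
Layer 2: σ_v at top = γ₁h₁ = 75.11; σ_h top = K_a2×75.11 = 17.87; σ_h base = K_a2×(75.11+16.7×4.9) = 37.33.
P₂ = ½(17.87+37.33)×4.9 = 135.2. Total P_a = 47.45+135.2 = 182.7 kN/m.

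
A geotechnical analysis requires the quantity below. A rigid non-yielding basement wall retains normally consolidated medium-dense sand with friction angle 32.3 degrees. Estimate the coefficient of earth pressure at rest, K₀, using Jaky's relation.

0.466

K₀ = 1 − sin φ' = 1 − sin 32.3° = 0.4656.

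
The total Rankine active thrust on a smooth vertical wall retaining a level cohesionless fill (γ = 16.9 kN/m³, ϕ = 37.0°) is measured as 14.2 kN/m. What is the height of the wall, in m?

2.60 m

K_a = 0.2486. P_a = ½ K_a γ H² ⇒ H = √(2P_a/(K_a γ)).
H = √(2×14.2/(0.2486×16.9)) = 2.600 m.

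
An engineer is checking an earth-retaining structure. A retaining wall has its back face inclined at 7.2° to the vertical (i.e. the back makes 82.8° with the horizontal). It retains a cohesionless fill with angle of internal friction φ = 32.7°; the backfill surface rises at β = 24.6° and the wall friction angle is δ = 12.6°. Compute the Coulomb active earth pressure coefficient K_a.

K_a = sin²(α+φ) / [sin²α · sin(α−δ) · (1 + √{sin(φ+δ)sin(φ−β) / (sin(α−δ)sin(α+β))})²].
With α = 82.8°, φ = 32.7°, δ = 12.6°, β = 24.6°: K_a = 0.4943.

0.494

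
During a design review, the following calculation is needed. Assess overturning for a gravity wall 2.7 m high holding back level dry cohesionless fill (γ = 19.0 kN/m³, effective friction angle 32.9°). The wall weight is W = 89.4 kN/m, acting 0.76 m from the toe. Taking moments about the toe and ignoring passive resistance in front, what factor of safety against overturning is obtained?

3.68

K_a = tan²(45° − 32.9°/2) = 0.2960.
P_a = ½K_aγH² = 0.5×0.2960×19.0×2.7² = 20.50 kN/m, acting at H/3 = 0.9000 m above the base.
Overturning moment M_o = P_a × H/3 = 20.50 × 0.9000 = 18.45.
Resisting moment M_r = W × 0.76 = 89.4 × 0.76 = 67.94.
FS_overturning = M_r/M_o = 67.94/18.45 = 3.682.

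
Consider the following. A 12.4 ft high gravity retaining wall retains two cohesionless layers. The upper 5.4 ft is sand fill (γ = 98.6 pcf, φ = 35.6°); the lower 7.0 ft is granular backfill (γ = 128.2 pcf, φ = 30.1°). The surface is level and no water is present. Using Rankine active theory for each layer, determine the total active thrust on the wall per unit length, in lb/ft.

2660 lb/ft

K_a1 = tan²(45°−35.6°/2) = 0.2641; K_a2 = tan²(45°−30.1°/2) = 0.3320.
Layer 1: σ at base = K_a1 γ₁ h₁ = 140.6 psf; P₁ = ½×140.6×5.4 = 379.7.
Layer 2: σ_v at top = γ₁h₁ = 532.4; σ_h top = K_a2×532.4 = 176.8; σ_h base = K_a2×(532.4+128.2×7.0) = 474.7.
P₂ = ½(176.8+474.7)×7.0 = 2280. Total P_a = 379.7+2280 = 2660 lb/ft.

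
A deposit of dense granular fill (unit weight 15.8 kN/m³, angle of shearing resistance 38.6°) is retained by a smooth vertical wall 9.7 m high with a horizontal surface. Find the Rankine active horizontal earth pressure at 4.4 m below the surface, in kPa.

K_a = (1 − sin φ)/(1 + sin φ) = 0.2316.
σ_h = K_a γ z = 0.2316 × 15.8 × 4.4 = 16.10 kPa.

16.1 kPa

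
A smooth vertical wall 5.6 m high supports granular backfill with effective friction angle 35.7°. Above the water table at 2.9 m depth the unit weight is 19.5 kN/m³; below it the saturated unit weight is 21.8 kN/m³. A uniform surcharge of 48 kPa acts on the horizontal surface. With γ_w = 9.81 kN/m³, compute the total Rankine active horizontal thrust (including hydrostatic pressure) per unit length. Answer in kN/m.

K_a = tan²(45° − φ/2) = 0.2630.
γ' = 21.8 − 9.81 = 11.99 kN/m³. h₂ = H − d_w = 2.7 m.
σ'_h: at surface K_a·q = 12.62; at WT K_a(q+γd_w) = 27.50; at base K_a(q+γd_w+γ'h₂) = 36.01 kPa.
P₁ = ½(12.62+27.50)×2.9 = 58.17; P₂ = ½(27.50+36.01)×2.7 = 85.73; P_w = ½γ_w h₂² = 35.76.
Total = 58.17+85.73+35.76 = 179.7 kN/m.

180 kN/m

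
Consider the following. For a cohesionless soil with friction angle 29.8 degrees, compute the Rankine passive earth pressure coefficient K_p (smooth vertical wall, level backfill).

K_p = (1 + sin φ)/(1 − sin φ) = tan²(45° + 29.8°/2) = 2.976.

2.98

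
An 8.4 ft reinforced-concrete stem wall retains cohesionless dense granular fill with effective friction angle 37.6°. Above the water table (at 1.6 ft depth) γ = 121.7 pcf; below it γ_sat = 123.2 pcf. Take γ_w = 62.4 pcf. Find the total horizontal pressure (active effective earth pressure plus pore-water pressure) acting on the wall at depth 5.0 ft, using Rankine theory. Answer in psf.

K_a = (1 − sin φ)/(1 + sin φ) = 0.2421.
γ' = 123.2 − 62.4 = 60.80 pcf.
Effective vertical stress at 5.0 ft: σ'_v = 121.7×1.6 + 60.80×3.40 = 401.4 psf.
σ'_h = K_a σ'_v = 0.2421 × 401.4 = 97.20 psf; u = γ_w × 3.40 = 212.2 psf.
Total σ_h = 97.20 + 212.2 = 309.4 psf.

309 psf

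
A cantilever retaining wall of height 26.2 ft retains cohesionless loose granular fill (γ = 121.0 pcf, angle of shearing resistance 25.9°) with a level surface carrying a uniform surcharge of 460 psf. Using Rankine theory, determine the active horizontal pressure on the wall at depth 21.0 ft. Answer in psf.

1180 psf

K_a = (1 − sin φ)/(1 + sin φ) = 0.3920.
σ_v = γz + q = 121.0 × 21.0 + 460 = 3001 psf.
σ_h = K_a σ_v = 0.3920 × 3001 = 1176 psf.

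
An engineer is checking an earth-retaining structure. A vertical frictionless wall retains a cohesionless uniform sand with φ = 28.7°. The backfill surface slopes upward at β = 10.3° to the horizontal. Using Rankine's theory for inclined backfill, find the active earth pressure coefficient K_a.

K_a = cos β · (cos β − √(cos²β − cos²φ)) / (cos β + √(cos²β − cos²φ)).
cos β = 0.9839, cos φ = 0.8771, √(cos²β − cos²φ) = 0.4457.
K_a = 0.9839 × (0.9839 − 0.4457)/(0.9839 + 0.4457) = 0.3704.

0.370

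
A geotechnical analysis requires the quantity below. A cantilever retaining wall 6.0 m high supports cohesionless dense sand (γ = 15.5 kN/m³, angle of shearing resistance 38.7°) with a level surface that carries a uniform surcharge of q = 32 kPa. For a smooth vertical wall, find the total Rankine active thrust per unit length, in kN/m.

K_a = tan²(45° − φ/2) = 0.2306.
Soil triangle: ½ K_a γ H² = 0.5×0.2306×15.5×6.0² = 64.33 kN/m.
Surcharge rectangle: K_a q H = 0.2306×32×6.0 = 44.27 kN/m.
Total = 64.33 + 44.27 = 108.6 kN/m.

109 kN/m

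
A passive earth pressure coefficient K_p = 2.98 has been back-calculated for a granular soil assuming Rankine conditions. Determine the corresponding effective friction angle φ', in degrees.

K_p = (1+sin φ)/(1−sin φ) ⇒ sin φ = (K_p − 1)/(K_p + 1) = 0.4975.
φ = arcsin(0.4975) = 29.83°.

29.8°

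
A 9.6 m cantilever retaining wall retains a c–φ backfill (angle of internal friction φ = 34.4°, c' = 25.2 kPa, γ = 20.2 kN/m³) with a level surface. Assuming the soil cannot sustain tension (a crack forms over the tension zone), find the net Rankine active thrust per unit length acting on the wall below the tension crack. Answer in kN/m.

K_a = 0.2780; √K_a = 0.5272.
Tension-crack depth z_c = 2c/(γ√K_a) = 2×25.2/(20.2×0.5272) = 4.732 m.
σ_a at base = K_a γ H − 2c√K_a = 0.2780×20.2×9.6 − 2×25.2×0.5272 = 27.33 kPa.
P_a = ½ × 27.33 × (H − z_c) = 0.5×27.33×4.868 = 66.53 kN/m.

66.5 kN/m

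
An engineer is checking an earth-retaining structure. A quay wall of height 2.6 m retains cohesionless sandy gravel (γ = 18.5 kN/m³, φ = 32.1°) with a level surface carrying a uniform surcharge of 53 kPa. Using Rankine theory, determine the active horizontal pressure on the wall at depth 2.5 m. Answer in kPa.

30.4 kPa

K_a = (1 − sin φ)/(1 + sin φ) = 0.3060.
σ_v = γz + q = 18.5 × 2.5 + 53 = 99.25 kPa.
σ_h = K_a σ_v = 0.3060 × 99.25 = 30.37 kPa.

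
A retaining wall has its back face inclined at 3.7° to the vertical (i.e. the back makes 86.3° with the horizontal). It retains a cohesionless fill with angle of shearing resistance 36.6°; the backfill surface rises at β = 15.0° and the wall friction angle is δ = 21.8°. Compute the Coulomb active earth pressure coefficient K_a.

K_a = sin²(α+φ) / [sin²α · sin(α−δ) · (1 + √{sin(φ+δ)sin(φ−β) / (sin(α−δ)sin(α+β))})²].
With α = 86.3°, φ = 36.6°, δ = 21.8°, β = 15.0°: K_a = 0.3082.

0.308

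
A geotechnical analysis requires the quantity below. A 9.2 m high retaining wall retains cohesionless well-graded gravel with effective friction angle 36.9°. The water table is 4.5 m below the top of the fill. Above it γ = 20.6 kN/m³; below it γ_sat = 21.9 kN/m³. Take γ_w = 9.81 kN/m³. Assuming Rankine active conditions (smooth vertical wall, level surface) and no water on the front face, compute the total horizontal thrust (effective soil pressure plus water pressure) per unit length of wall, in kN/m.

303 kN/m

K_a = tan²(45° − φ/2) = 0.2497.
γ' = 21.9 − 9.81 = 12.09 kN/m³. Depth below WT = 4.7 m.
σ'_h at WT = K_a γ d_w = 23.14 kPa; at base = 23.14 + K_a γ' × 4.7 = 37.33 kPa.
P₁ (0–4.5 m) = ½×23.14×4.5 = 52.08. P₂ (4.5–9.2 m) = ½(23.14+37.33)×4.7 = 142.1.
P_w = ½ γ_w h₂² = 0.5×9.81×4.7² = 108.4. Total = 52.08+142.1+108.4 = 302.5 kN/m.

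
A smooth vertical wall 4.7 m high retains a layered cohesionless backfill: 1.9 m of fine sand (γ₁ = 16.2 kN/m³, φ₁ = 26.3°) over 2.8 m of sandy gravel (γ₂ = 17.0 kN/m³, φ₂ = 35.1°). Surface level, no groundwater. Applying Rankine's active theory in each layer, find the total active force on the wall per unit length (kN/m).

52.5 kN/m

K_a1 = tan²(45°−26.3°/2) = 0.3859; K_a2 = tan²(45°−35.1°/2) = 0.2698.
Layer 1: σ at base = K_a1 γ₁ h₁ = 11.88 kPa; P₁ = ½×11.88×1.9 = 11.29.
Layer 2: σ_v at top = γ₁h₁ = 30.78; σ_h top = K_a2×30.78 = 8.306; σ_h base = K_a2×(30.78+17.0×2.8) = 21.15.
P₂ = ½(8.306+21.15)×2.8 = 41.24. Total P_a = 11.29+41.24 = 52.52 kN/m.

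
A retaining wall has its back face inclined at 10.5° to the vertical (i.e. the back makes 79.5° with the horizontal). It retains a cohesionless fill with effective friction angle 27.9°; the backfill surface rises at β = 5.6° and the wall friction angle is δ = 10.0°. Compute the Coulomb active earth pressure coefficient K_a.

0.447

K_a = sin²(α+φ) / [sin²α · sin(α−δ) · (1 + √{sin(φ+δ)sin(φ−β) / (sin(α−δ)sin(α+β))})²].
With α = 79.5°, φ = 27.9°, δ = 10.0°, β = 5.6°: K_a = 0.4470.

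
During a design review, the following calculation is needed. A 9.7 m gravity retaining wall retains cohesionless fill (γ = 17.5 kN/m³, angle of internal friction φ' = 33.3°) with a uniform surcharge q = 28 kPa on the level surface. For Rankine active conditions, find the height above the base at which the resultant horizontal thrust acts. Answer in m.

K_a = 0.2911.
Triangular part P₁ = ½K_aγH² = 239.7 at H/3 = 3.233 m; rectangular part P₂ = K_a q H = 79.07 at H/2 = 4.850 m.
ȳ = (P₁·3.233 + P₂·4.850)/(P₁+P₂) = 3.634 m.

3.63 m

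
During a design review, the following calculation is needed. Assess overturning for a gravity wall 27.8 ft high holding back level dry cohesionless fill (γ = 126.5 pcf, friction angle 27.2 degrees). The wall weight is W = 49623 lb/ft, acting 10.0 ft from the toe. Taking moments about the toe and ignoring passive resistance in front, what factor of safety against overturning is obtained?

2.94

K_a = tan²(45° − 27.2°/2) = 0.3726.
P_a = ½K_aγH² = 0.5×0.3726×126.5×27.8² = 18210 lb/ft, acting at H/3 = 9.267 ft above the base.
Overturning moment M_o = P_a × H/3 = 18210 × 9.267 = 168800.
Resisting moment M_r = W × 10.0 = 49623 × 10.0 = 496200.
FS_overturning = M_r/M_o = 496200/168800 = 2.940.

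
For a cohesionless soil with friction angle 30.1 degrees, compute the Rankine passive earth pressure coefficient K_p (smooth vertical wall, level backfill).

3.01

K_p = (1 + sin φ)/(1 − sin φ) = tan²(45° + 30.1°/2) = 3.012.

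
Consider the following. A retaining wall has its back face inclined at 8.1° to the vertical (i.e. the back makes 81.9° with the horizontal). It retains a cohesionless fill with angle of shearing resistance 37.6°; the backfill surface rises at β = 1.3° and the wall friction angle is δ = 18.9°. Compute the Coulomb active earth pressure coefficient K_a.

K_a = sin²(α+φ) / [sin²α · sin(α−δ) · (1 + √{sin(φ+δ)sin(φ−β) / (sin(α−δ)sin(α+β))})²].
With α = 81.9°, φ = 37.6°, δ = 18.9°, β = 1.3°: K_a = 0.2842.

0.284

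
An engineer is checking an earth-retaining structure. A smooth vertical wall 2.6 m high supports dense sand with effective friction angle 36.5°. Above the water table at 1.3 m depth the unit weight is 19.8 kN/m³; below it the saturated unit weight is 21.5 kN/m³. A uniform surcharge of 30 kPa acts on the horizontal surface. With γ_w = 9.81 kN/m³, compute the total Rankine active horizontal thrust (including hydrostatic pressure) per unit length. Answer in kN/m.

43.4 kN/m

K_a = tan²(45° − φ/2) = 0.2541.
γ' = 21.5 − 9.81 = 11.69 kN/m³. h₂ = H − d_w = 1.3 m.
σ'_h: at surface K_a·q = 7.622; at WT K_a(q+γd_w) = 14.16; at base K_a(q+γd_w+γ'h₂) = 18.02 kPa.
P₁ = ½(7.622+14.16)×1.3 = 14.16; P₂ = ½(14.16+18.02)×1.3 = 20.92; P_w = ½γ_w h₂² = 8.289.
Total = 14.16+20.92+8.289 = 43.37 kN/m.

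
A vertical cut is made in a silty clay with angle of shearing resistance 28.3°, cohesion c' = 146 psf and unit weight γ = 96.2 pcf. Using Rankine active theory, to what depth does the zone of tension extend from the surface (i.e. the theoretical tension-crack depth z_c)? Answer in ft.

5.08 ft

K_a = tan²(45° − 28.3°/2) = 0.3568; √K_a = 0.5973.
The active pressure is zero where K_a γ z = 2c√K_a, so z_c = 2c/(γ√K_a) = 2×146/(96.2×0.5973) = 5.082 ft.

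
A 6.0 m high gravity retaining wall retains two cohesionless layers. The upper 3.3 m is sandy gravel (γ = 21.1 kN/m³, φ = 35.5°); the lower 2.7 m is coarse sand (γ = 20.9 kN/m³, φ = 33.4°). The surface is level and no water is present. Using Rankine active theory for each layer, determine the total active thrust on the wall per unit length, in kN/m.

K_a1 = tan²(45°−35.5°/2) = 0.2653; K_a2 = tan²(45°−33.4°/2) = 0.2899.
Layer 1: σ at base = K_a1 γ₁ h₁ = 18.47 kPa; P₁ = ½×18.47×3.3 = 30.48.
Layer 2: σ_v at top = γ₁h₁ = 69.63; σ_h top = K_a2×69.63 = 20.19; σ_h base = K_a2×(69.63+20.9×2.7) = 36.55.
P₂ = ½(20.19+36.55)×2.7 = 76.59. Total P_a = 30.48+76.59 = 107.1 kN/m.

107 kN/m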